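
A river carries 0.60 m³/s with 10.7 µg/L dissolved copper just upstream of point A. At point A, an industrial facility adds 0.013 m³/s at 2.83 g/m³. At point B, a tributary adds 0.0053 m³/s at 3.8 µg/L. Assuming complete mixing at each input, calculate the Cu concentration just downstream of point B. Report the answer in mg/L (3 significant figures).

10.7 µg/L = 0.0107 mg/L.
After input A: C = (0.6·0.0107 + 0.013·2.83) / 0.613 = 0.07049 mg/L.
3.8 µg/L = 0.0038 mg/L.
After input B: C = (0.613·0.07049 + 0.0053·0.0038) / 0.6183 = 0.06992 mg/L.

0.0699 mg/L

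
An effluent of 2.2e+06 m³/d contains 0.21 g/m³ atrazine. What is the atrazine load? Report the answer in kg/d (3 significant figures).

462 kg/d

2.2e+06 m³/d = 25.46 m³/s.
Mass flux = Q·C = 25.46 m³/s × 0.21 g/m³ = 5.347 g/s.
= 5.347 g/s × 86.4 = 462 kg/d.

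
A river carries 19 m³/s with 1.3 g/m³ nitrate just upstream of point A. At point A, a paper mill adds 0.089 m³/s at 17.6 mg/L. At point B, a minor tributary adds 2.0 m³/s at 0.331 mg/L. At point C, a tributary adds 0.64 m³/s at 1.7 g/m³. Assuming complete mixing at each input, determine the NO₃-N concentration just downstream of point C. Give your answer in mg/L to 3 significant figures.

After input A: C = (19·1.3 + 0.089·17.6) / 19.09 = 1.376 mg/L.
After input B: C = (19.09·1.376 + 2·0.331) / 21.09 = 1.277 mg/L.
After input C: C = (21.09·1.277 + 0.64·1.7) / 21.73 = 1.289 mg/L.

1.29 mg/L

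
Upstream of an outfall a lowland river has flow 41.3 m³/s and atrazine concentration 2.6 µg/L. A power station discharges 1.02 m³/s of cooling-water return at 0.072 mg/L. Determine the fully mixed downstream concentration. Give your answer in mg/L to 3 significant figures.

2.6 µg/L = 0.0026 mg/L.
Flow-weighted mixing gives C = (1.02·0.072 + 41.3·0.0026) / (1.02 + 41.3) = 0.1808/42.32 = 0.004273 mg/L.

0.00427 mg/L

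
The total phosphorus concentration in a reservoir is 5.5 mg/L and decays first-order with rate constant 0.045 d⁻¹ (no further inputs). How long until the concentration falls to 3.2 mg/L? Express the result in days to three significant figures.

12.0 d

t = ln(C₀/C)/k = ln(5.5/3.2)/0.045 = 0.5416/0.045 = 12.04 d.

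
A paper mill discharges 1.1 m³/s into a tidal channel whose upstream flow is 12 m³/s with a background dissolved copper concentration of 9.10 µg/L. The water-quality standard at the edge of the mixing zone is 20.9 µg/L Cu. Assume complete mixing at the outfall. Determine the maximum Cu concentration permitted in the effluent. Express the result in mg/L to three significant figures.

0.150 mg/L

9.10 µg/L = 0.0091 mg/L.
20.9 µg/L = 0.0209 mg/L.
Mass balance: 0.0209·13.1 = 1.1·Cₑ + 12·0.0091.
Cₑ = (0.2738 − 0.1092) / 1.1 = 0.1496 mg/L.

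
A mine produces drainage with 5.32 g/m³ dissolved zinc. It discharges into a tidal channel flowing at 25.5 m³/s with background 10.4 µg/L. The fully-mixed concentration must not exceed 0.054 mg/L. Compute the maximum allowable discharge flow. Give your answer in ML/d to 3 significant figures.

10.4 µg/L = 0.0104 mg/L.
Mass balance at complete mixing: C_std·(Q_w + Q_r) = Q_w·C_e + Q_r·C_b.
Rearranging, Q_w = Q_r·(C_std − C_b)/(C_e − C_std) = 25.5·(0.054 − 0.0104) / (5.32 − 0.054) = 0.2111 m³/s.
= 18.24 ML/d.

18.2 ML/d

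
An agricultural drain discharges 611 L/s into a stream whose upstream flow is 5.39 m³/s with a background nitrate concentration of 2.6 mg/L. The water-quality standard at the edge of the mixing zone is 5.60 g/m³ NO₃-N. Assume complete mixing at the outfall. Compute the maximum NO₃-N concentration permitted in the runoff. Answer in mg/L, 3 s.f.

611 L/s = 0.611 m³/s.
Mass balance: 5.6·6.001 = 0.611·Cₑ + 5.39·2.6.
Cₑ = (33.61 − 14.01) / 0.611 = 32.06 mg/L.

32.1 mg/L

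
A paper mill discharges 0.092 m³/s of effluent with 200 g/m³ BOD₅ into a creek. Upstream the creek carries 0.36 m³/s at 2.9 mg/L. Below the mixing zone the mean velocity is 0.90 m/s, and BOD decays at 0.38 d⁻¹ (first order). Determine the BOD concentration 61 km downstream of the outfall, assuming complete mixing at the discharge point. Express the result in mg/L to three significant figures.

31.9 mg/L

After complete mixing, C₀ = (0.092·200 + 0.36·2.9) / 0.452 = 43.02 mg/L.
Travel time t = 6.1e+04 m / 0.90 m/s = 6.778e+04 s = 0.7845 d.
C = 43.02·exp(−0.38·0.7845) = 43.02·0.7422 = 31.93 mg/L.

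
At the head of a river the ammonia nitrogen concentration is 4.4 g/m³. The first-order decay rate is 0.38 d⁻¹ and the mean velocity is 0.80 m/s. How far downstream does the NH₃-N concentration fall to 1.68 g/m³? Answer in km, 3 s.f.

175 km

From C = C₀·e^(−kt), t = ln(C₀/C)/k = ln(4.4/1.68)/0.38 = 0.9628/0.38 = 2.534 d.
Distance = v·t = 0.80 m/s × 2.189e+05 s = 1.751e+05 m = 175.1 km.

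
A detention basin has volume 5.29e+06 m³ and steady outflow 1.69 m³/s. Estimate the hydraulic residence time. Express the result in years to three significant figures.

Q = 1.69 m³/s × 3.156e+07 s/yr = 5.333e+07 m³/yr.
Hydraulic residence time τ = V/Q = 5.29e+06/5.333e+07 = 0.09919 yr.

0.0992 yr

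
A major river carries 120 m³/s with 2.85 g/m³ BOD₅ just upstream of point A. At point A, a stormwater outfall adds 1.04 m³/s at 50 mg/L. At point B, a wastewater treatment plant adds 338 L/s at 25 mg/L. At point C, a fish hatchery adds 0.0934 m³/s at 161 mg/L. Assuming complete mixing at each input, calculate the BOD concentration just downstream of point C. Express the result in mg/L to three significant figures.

3.44 mg/L

After input A: C = (120·2.85 + 1.04·50) / 121 = 3.255 mg/L.
338 L/s = 0.338 m³/s.
After input B: C = (121·3.255 + 0.338·25) / 121.4 = 3.316 mg/L.
After input C: C = (121.4·3.316 + 0.0934·161) / 121.5 = 3.437 mg/L.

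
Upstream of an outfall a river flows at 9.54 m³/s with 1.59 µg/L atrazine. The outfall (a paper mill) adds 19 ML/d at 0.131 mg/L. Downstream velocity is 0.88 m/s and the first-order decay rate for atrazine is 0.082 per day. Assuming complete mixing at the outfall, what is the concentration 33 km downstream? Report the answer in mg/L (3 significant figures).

0.00435 mg/L

19 ML/d = 0.2199 m³/s.
1.59 µg/L = 0.00159 mg/L.
After complete mixing, C₀ = (0.2199·0.131 + 9.54·0.00159) / 9.76 = 0.004506 mg/L.
Travel time t = 3.3e+04 m / 0.88 m/s = 3.75e+04 s = 0.434 d.
C = 0.004506·exp(−0.082·0.434) = 0.004506·0.965 = 0.004348 mg/L.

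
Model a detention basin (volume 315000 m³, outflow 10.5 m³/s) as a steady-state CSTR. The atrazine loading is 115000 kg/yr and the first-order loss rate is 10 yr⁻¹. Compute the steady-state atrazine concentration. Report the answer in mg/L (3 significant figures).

Outflow Q = 10.5 m³/s × 3.156e+07 s/yr = 3.314e+08 m³/yr.
Steady-state CSTR mass balance: W = Q·C + k·V·C, so C = W/(Q + kV).
Q + kV = 3.314e+08 + 10·315000 = 3.345e+08 m³/yr.
C = 115000/3.345e+08 = 0.0003438 kg/m³ = 0.3438 mg/L.

0.344 mg/L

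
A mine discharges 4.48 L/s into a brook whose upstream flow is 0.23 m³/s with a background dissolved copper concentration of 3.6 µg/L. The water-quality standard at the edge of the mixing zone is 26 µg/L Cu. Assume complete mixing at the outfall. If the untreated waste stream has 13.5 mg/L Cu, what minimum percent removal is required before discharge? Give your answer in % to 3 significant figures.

91.3 %

4.48 L/s = 0.00448 m³/s.
3.6 µg/L = 0.0036 mg/L.
26 µg/L = 0.026 mg/L.
Mass balance: 0.026·0.2345 = 0.00448·Cₑ + 0.23·0.0036.
Cₑ = (0.006096 − 0.000828) / 0.00448 = 1.176 mg/L.
Required removal = 1 − 1.176/13.5 = 91.29 %.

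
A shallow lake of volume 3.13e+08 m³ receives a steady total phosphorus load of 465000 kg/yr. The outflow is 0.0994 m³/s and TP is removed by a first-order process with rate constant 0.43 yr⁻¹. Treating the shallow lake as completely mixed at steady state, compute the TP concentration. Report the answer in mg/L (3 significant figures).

3.38 mg/L

Outflow Q = 0.0994 m³/s × 3.156e+07 s/yr = 3.137e+06 m³/yr.
Steady-state CSTR mass balance: W = Q·C + k·V·C, so C = W/(Q + kV).
Q + kV = 3.137e+06 + 0.43·3.13e+08 = 1.377e+08 m³/yr.
C = 465000/1.377e+08 = 0.003376 kg/m³ = 3.376 mg/L.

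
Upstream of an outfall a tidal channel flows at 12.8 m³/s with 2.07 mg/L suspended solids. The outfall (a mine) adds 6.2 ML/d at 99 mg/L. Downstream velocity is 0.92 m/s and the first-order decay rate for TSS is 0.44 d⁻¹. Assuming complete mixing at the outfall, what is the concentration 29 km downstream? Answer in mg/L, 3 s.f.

2.22 mg/L

6.2 ML/d = 0.07176 m³/s.
After complete mixing, C₀ = (0.07176·99 + 12.8·2.07) / 12.87 = 2.61 mg/L.
Travel time t = 2.9e+04 m / 0.92 m/s = 3.152e+04 s = 0.3648 d.
C = 2.61·exp(−0.44·0.3648) = 2.61·0.8517 = 2.223 mg/L.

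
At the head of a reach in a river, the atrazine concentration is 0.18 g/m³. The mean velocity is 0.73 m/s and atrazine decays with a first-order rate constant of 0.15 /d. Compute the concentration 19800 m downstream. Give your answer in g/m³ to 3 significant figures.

0.172 g/m³

Travel time t = 19800 m / 0.73 m/s = 1.98e+04/0.73 = 2.712e+04 s = 0.3139 d.
First-order decay: C = 0.18·exp(−0.15·0.3139) = 0.18·0.954 = 0.1717 g/m³.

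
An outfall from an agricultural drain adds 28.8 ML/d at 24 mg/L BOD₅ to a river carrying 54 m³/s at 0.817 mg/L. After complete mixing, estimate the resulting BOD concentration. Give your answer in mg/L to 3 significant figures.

0.959 mg/L

28.8 ML/d = 0.3333 m³/s.
By mass balance at complete mixing, C = (0.3333·24 + 54·0.817) / (0.3333 + 54) = 52.12/54.33 = 0.9592 mg/L.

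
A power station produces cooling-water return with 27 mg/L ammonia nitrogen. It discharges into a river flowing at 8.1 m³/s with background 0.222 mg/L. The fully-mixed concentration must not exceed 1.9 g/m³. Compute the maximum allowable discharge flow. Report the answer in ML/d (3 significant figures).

46.8 ML/d

Mass balance at complete mixing: C_std·(Q_w + Q_r) = Q_w·C_e + Q_r·C_b.
Rearranging, Q_w = Q_r·(C_std − C_b)/(C_e − C_std) = 8.1·(1.9 − 0.222) / (27 − 1.9) = 0.5415 m³/s.
= 46.79 ML/d.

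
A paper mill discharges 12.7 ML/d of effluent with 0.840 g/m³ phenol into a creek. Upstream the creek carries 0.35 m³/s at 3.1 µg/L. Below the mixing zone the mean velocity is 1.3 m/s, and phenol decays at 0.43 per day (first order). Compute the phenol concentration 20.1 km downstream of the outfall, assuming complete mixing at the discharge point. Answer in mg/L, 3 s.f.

12.7 ML/d = 0.147 m³/s.
3.1 µg/L = 0.0031 mg/L.
After complete mixing, C₀ = (0.147·0.84 + 0.35·0.0031) / 0.497 = 0.2506 mg/L.
Travel time t = 2.01e+04 m / 1.3 m/s = 1.546e+04 s = 0.179 d.
C = 0.2506·exp(−0.43·0.179) = 0.2506·0.9259 = 0.2321 mg/L.

0.232 mg/L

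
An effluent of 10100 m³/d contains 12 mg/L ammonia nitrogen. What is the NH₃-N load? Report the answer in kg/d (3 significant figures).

121 kg/d

10100 m³/d = 0.1169 m³/s.
Mass flux = Q·C = 0.1169 m³/s × 12 g/m³ = 1.403 g/s.
= 1.403 g/s × 86.4 = 121.2 kg/d.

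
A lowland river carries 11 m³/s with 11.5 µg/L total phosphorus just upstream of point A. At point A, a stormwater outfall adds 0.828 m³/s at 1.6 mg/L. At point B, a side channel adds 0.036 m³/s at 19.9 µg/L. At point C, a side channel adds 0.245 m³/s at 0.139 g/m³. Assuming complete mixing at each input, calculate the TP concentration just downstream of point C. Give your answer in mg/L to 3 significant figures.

11.5 µg/L = 0.0115 mg/L.
After input A: C = (11·0.0115 + 0.828·1.6) / 11.83 = 0.1227 mg/L.
19.9 µg/L = 0.0199 mg/L.
After input B: C = (11.83·0.1227 + 0.036·0.0199) / 11.86 = 0.1224 mg/L.
After input C: C = (11.86·0.1224 + 0.245·0.139) / 12.11 = 0.1227 mg/L.

0.123 mg/L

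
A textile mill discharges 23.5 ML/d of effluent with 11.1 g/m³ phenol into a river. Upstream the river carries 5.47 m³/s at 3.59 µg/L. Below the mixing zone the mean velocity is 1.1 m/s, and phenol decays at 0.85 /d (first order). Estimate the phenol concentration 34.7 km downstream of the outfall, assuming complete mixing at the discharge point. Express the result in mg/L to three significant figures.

23.5 ML/d = 0.272 m³/s.
3.59 µg/L = 0.00359 mg/L.
After complete mixing, C₀ = (0.272·11.1 + 5.47·0.00359) / 5.742 = 0.5292 mg/L.
Travel time t = 3.47e+04 m / 1.1 m/s = 3.155e+04 s = 0.3651 d.
C = 0.5292·exp(−0.85·0.3651) = 0.5292·0.7332 = 0.388 mg/L.

0.388 mg/L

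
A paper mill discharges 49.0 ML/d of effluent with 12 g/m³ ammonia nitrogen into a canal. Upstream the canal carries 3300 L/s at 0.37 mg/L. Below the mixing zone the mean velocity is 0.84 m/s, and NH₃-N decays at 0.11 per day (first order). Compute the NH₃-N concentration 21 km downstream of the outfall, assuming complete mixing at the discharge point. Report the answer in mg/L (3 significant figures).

49.0 ML/d = 0.5671 m³/s.
3300 L/s = 3.3 m³/s.
After complete mixing, C₀ = (0.5671·12 + 3.3·0.37) / 3.867 = 2.076 mg/L.
Travel time t = 2.1e+04 m / 0.84 m/s = 2.5e+04 s = 0.2894 d.
C = 2.076·exp(−0.11·0.2894) = 2.076·0.9687 = 2.011 mg/L.

2.01 mg/L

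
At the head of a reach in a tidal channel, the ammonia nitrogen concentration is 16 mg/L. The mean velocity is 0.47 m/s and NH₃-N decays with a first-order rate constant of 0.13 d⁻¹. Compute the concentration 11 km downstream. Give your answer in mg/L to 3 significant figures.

Travel time t = 11 km / 0.47 m/s = 1.1e+04/0.47 = 2.34e+04 s = 0.2709 d.
First-order decay: C = 16·exp(−0.13·0.2709) = 16·0.9654 = 15.45 mg/L.

15.4 mg/L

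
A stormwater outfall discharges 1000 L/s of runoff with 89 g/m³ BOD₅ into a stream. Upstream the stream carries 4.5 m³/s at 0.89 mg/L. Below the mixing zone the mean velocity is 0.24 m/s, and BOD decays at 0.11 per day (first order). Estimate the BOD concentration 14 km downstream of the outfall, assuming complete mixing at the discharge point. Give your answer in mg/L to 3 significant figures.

1000 L/s = 1 m³/s.
After complete mixing, C₀ = (1·89 + 4.5·0.89) / 5.5 = 16.91 mg/L.
Travel time t = 1.4e+04 m / 0.24 m/s = 5.833e+04 s = 0.6752 d.
C = 16.91·exp(−0.11·0.6752) = 16.91·0.9284 = 15.7 mg/L.

15.7 mg/L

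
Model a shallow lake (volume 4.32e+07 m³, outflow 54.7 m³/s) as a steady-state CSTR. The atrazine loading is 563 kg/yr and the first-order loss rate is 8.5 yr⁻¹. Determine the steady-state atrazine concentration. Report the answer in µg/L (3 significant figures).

Outflow Q = 54.7 m³/s × 3.156e+07 s/yr = 1.726e+09 m³/yr.
Steady-state CSTR mass balance: W = Q·C + k·V·C, so C = W/(Q + kV).
Q + kV = 1.726e+09 + 8.5·4.32e+07 = 2.093e+09 m³/yr.
C = 563/2.093e+09 = 2.689e-07 kg/m³ = 0.0002689 mg/L = 0.2689 µg/L.

0.269 µg/L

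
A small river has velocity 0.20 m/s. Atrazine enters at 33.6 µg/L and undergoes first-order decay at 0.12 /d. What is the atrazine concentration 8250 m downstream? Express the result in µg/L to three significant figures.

31.7 µg/L

Travel time t = 8250 m / 0.20 m/s = 8250/0.20 = 4.125e+04 s = 0.4774 d.
First-order decay: C = 33.6·exp(−0.12·0.4774) = 33.6·0.9443 = 31.73 µg/L.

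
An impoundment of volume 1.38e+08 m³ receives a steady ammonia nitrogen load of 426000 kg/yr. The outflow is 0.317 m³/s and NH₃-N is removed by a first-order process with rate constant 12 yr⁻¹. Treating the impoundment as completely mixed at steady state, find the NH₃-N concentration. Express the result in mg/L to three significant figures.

0.256 mg/L

Outflow Q = 0.317 m³/s × 3.156e+07 s/yr = 1e+07 m³/yr.
Steady-state CSTR mass balance: W = Q·C + k·V·C, so C = W/(Q + kV).
Q + kV = 1e+07 + 12·1.38e+08 = 1.666e+09 m³/yr.
C = 426000/1.666e+09 = 0.0002557 kg/m³ = 0.2557 mg/L.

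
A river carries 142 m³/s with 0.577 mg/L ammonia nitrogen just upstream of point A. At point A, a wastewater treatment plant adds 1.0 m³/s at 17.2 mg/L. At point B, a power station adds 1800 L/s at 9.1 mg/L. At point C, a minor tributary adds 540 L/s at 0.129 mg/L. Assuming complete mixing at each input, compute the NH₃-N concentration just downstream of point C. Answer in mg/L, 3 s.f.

0.795 mg/L

After input A: C = (142·0.577 + 1·17.2) / 143 = 0.6932 mg/L.
1800 L/s = 1.8 m³/s.
After input B: C = (143·0.6932 + 1.8·9.1) / 144.8 = 0.7977 mg/L.
540 L/s = 0.54 m³/s.
After input C: C = (144.8·0.7977 + 0.54·0.129) / 145.3 = 0.7953 mg/L.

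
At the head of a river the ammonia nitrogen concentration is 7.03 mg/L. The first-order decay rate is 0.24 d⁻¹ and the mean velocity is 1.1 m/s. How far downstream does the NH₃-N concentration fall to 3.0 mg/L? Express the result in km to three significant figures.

From C = C₀·e^(−kt), t = ln(C₀/C)/k = ln(7.03/3.0)/0.24 = 0.8516/0.24 = 3.548 d.
Distance = v·t = 1.1 m/s × 3.066e+05 s = 3.372e+05 m = 337.2 km.

337 km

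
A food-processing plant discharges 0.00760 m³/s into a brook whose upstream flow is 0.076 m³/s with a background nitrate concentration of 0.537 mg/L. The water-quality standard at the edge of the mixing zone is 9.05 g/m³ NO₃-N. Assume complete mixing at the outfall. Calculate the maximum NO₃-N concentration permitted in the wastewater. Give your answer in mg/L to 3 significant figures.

Mass balance: 9.05·0.0836 = 0.0076·Cₑ + 0.076·0.537.
Cₑ = (0.7566 − 0.04081) / 0.0076 = 94.18 mg/L.

94.2 mg/L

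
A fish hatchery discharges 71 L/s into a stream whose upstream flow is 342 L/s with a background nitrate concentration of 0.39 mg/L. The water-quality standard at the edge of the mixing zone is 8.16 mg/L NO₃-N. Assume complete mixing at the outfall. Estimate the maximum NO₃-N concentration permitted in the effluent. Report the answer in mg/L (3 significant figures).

45.6 mg/L

71 L/s = 0.071 m³/s.
342 L/s = 0.342 m³/s.
Mass balance: 8.16·0.413 = 0.071·Cₑ + 0.342·0.39.
Cₑ = (3.37 − 0.1334) / 0.071 = 45.59 mg/L.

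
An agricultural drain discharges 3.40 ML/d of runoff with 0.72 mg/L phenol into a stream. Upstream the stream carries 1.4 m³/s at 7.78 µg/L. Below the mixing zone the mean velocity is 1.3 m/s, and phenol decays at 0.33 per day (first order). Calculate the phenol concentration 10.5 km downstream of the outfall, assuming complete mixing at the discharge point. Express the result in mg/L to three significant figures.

3.40 ML/d = 0.03935 m³/s.
7.78 µg/L = 0.00778 mg/L.
After complete mixing, C₀ = (0.03935·0.72 + 1.4·0.00778) / 1.439 = 0.02725 mg/L.
Travel time t = 1.05e+04 m / 1.3 m/s = 8077 s = 0.09348 d.
C = 0.02725·exp(−0.33·0.09348) = 0.02725·0.9696 = 0.02642 mg/L.

0.0264 mg/L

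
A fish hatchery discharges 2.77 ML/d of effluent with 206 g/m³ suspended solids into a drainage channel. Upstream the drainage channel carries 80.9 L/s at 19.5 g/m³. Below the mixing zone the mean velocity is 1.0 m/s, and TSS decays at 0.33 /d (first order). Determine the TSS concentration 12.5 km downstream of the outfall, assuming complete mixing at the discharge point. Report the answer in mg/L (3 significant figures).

69.1 mg/L

2.77 ML/d = 0.03206 m³/s.
80.9 L/s = 0.0809 m³/s.
After complete mixing, C₀ = (0.03206·206 + 0.0809·19.5) / 0.113 = 72.43 mg/L.
Travel time t = 1.25e+04 m / 1.0 m/s = 1.25e+04 s = 0.1447 d.
C = 72.43·exp(−0.33·0.1447) = 72.43·0.9534 = 69.06 mg/L.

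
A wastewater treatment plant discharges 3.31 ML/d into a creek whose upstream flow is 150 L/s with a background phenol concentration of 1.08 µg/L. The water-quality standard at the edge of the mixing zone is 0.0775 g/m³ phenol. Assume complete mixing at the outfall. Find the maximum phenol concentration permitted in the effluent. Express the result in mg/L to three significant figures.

0.377 mg/L

3.31 ML/d = 0.03831 m³/s.
150 L/s = 0.15 m³/s.
1.08 µg/L = 0.00108 mg/L.
Mass balance: 0.0775·0.1883 = 0.03831·Cₑ + 0.15·0.00108.
Cₑ = (0.01459 − 0.000162) / 0.03831 = 0.3767 mg/L.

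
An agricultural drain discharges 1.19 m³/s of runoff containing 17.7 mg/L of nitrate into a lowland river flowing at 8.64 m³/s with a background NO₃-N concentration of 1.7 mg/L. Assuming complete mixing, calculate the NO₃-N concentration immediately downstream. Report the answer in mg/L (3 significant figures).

By mass balance at complete mixing, C = (1.19·17.7 + 8.64·1.7) / (1.19 + 8.64) = 35.75/9.83 = 3.637 mg/L.

3.64 mg/L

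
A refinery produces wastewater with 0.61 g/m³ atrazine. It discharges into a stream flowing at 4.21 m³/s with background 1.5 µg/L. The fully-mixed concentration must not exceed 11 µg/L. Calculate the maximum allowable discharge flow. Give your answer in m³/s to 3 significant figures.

0.0668 m³/s

1.5 µg/L = 0.0015 mg/L.
11 µg/L = 0.011 mg/L.
Mass balance at complete mixing: C_std·(Q_w + Q_r) = Q_w·C_e + Q_r·C_b.
Rearranging, Q_w = Q_r·(C_std − C_b)/(C_e − C_std) = 4.21·(0.011 − 0.0015) / (0.61 − 0.011) = 0.06677 m³/s.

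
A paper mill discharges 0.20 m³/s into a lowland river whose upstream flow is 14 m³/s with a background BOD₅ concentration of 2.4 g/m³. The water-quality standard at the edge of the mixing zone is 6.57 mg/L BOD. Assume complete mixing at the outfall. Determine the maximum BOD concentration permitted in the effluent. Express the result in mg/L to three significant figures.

Mass balance: 6.57·14.2 = 0.2·Cₑ + 14·2.4.
Cₑ = (93.29 − 33.6) / 0.2 = 298.5 mg/L.

298 mg/L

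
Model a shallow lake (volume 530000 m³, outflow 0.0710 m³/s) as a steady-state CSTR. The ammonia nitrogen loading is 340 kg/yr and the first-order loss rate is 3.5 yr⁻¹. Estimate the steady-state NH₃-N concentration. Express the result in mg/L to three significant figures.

0.0830 mg/L

Outflow Q = 0.0710 m³/s × 3.156e+07 s/yr = 2.241e+06 m³/yr.
Steady-state CSTR mass balance: W = Q·C + k·V·C, so C = W/(Q + kV).
Q + kV = 2.241e+06 + 3.5·530000 = 4.096e+06 m³/yr.
C = 340/4.096e+06 = 8.302e-05 kg/m³ = 0.08302 mg/L.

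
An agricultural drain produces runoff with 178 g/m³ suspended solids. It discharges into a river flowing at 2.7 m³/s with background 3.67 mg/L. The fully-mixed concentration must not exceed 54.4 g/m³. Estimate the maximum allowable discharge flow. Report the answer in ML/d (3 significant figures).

95.7 ML/d

Mass balance at complete mixing: C_std·(Q_w + Q_r) = Q_w·C_e + Q_r·C_b.
Rearranging, Q_w = Q_r·(C_std − C_b)/(C_e − C_std) = 2.7·(54.4 − 3.67) / (178 − 54.4) = 1.108 m³/s.
= 95.75 ML/d.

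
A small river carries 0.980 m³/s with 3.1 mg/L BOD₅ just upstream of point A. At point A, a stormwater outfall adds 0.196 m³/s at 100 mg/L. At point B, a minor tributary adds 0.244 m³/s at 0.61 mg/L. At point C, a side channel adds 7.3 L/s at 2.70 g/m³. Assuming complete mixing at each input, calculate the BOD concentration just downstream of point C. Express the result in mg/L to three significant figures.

After input A: C = (0.98·3.1 + 0.196·100) / 1.176 = 19.25 mg/L.
After input B: C = (1.176·19.25 + 0.244·0.61) / 1.42 = 16.05 mg/L.
7.3 L/s = 0.0073 m³/s.
After input C: C = (1.42·16.05 + 0.0073·2.7) / 1.427 = 15.98 mg/L.

16.0 mg/L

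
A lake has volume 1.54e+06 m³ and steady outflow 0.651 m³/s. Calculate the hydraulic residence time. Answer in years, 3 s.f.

0.0750 yr

Q = 0.651 m³/s × 3.156e+07 s/yr = 2.054e+07 m³/yr.
Hydraulic residence time τ = V/Q = 1.54e+06/2.054e+07 = 0.07496 yr.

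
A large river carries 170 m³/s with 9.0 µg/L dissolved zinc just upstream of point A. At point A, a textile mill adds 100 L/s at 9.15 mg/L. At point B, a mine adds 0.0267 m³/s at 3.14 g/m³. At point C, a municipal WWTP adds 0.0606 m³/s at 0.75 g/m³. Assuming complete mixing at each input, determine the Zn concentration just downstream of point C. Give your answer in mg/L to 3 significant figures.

9.0 µg/L = 0.009 mg/L.
100 L/s = 0.1 m³/s.
After input A: C = (170·0.009 + 0.1·9.15) / 170.1 = 0.01437 mg/L.
After input B: C = (170.1·0.01437 + 0.0267·3.14) / 170.1 = 0.01486 mg/L.
After input C: C = (170.1·0.01486 + 0.0606·0.75) / 170.2 = 0.01513 mg/L.

0.0151 mg/L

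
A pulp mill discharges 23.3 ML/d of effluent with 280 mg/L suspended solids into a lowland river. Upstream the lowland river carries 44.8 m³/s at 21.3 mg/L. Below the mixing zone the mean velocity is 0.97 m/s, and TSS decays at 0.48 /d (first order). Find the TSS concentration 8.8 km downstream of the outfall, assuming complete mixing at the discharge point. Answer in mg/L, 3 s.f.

23.3 ML/d = 0.2697 m³/s.
After complete mixing, C₀ = (0.2697·280 + 44.8·21.3) / 45.07 = 22.85 mg/L.
Travel time t = 8800 m / 0.97 m/s = 9072 s = 0.105 d.
C = 22.85·exp(−0.48·0.105) = 22.85·0.9508 = 21.72 mg/L.

21.7 mg/L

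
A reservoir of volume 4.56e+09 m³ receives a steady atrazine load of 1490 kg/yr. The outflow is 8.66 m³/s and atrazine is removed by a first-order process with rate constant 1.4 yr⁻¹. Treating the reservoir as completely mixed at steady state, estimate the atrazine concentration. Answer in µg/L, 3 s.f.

0.224 µg/L

Outflow Q = 8.66 m³/s × 3.156e+07 s/yr = 2.733e+08 m³/yr.
Steady-state CSTR mass balance: W = Q·C + k·V·C, so C = W/(Q + kV).
Q + kV = 2.733e+08 + 1.4·4.56e+09 = 6.657e+09 m³/yr.
C = 1490/6.657e+09 = 2.238e-07 kg/m³ = 0.0002238 mg/L = 0.2238 µg/L.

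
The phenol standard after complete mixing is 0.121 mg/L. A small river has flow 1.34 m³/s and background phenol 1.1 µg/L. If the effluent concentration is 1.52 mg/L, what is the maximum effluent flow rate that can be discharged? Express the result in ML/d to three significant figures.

9.92 ML/d

1.1 µg/L = 0.0011 mg/L.
Mass balance at complete mixing: C_std·(Q_w + Q_r) = Q_w·C_e + Q_r·C_b.
Rearranging, Q_w = Q_r·(C_std − C_b)/(C_e − C_std) = 1.34·(0.121 − 0.0011) / (1.52 − 0.121) = 0.1148 m³/s.
= 9.922 ML/d.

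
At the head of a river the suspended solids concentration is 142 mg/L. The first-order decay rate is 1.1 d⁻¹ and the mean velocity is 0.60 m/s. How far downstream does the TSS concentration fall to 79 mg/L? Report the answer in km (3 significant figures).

From C = C₀·e^(−kt), t = ln(C₀/C)/k = ln(142/79)/1.1 = 0.5864/1.1 = 0.5331 d.
Distance = v·t = 0.60 m/s × 4.606e+04 s = 2.763e+04 m = 27.63 km.

27.6 km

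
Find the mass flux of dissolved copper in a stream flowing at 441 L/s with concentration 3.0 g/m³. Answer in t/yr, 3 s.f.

41.8 t/yr

441 L/s = 0.441 m³/s.
Mass flux = Q·C = 0.441 m³/s × 3 g/m³ = 1.323 g/s.
= 1.323 g/s × 31.56 = 41.75 t/yr.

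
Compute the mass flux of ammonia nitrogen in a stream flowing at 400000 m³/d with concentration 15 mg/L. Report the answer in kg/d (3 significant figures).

6000 kg/d

400000 m³/d = 4.63 m³/s.
Mass flux = Q·C = 4.63 m³/s × 15 g/m³ = 69.44 g/s.
= 69.44 g/s × 86.4 = 6000 kg/d.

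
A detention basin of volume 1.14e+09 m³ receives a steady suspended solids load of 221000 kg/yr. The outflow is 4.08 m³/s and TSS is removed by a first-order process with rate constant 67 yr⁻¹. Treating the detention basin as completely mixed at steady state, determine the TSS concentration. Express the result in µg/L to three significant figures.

Outflow Q = 4.08 m³/s × 3.156e+07 s/yr = 1.288e+08 m³/yr.
Steady-state CSTR mass balance: W = Q·C + k·V·C, so C = W/(Q + kV).
Q + kV = 1.288e+08 + 67·1.14e+09 = 7.651e+10 m³/yr.
C = 221000/7.651e+10 = 2.889e-06 kg/m³ = 0.002889 mg/L = 2.889 µg/L.

2.89 µg/L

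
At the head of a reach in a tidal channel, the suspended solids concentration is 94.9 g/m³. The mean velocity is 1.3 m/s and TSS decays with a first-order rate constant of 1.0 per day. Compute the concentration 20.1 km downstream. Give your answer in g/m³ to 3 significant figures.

79.4 g/m³

Travel time t = 20.1 km / 1.3 m/s = 2.01e+04/1.3 = 1.546e+04 s = 0.179 d.
First-order decay: C = 94.9·exp(−1.0·0.179) = 94.9·0.8361 = 79.35 g/m³.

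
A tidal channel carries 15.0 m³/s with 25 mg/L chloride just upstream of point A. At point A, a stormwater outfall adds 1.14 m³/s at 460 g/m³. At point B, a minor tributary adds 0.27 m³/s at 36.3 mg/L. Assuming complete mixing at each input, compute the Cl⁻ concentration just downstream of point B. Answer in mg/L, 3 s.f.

After input A: C = (15·25 + 1.14·460) / 16.14 = 55.72 mg/L.
After input B: C = (16.14·55.72 + 0.27·36.3) / 16.41 = 55.41 mg/L.

55.4 mg/L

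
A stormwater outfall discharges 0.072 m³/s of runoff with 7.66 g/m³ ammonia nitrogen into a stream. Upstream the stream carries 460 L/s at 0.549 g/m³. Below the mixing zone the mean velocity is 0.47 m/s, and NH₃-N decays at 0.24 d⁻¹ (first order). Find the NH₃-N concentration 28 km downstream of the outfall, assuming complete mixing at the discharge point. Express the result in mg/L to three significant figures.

1.28 mg/L

460 L/s = 0.46 m³/s.
After complete mixing, C₀ = (0.072·7.66 + 0.46·0.549) / 0.532 = 1.511 mg/L.
Travel time t = 2.8e+04 m / 0.47 m/s = 5.957e+04 s = 0.6895 d.
C = 1.511·exp(−0.24·0.6895) = 1.511·0.8475 = 1.281 mg/L.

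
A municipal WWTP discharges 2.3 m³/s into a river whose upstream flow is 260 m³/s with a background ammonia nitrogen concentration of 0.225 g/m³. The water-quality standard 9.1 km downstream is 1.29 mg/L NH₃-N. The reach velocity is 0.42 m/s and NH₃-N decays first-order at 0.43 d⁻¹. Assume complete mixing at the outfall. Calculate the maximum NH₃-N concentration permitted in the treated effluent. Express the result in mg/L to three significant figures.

138 mg/L

Travel time to the compliance point: t = 9100/0.42 = 2.167e+04 s = 0.2508 d; decay factor exp(−0.43·0.2508) = 0.8978.
So the concentration just after mixing may be at most 1.29/0.8978 = 1.437 mg/L.
Mass balance: 1.437·262.3 = 2.3·Cₑ + 260·0.225.
Cₑ = (376.9 − 58.5) / 2.3 = 138.4 mg/L.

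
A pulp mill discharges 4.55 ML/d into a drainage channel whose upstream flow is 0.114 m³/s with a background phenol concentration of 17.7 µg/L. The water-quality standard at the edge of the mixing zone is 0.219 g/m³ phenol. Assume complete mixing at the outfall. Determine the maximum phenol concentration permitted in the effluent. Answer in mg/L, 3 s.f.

0.655 mg/L

4.55 ML/d = 0.05266 m³/s.
17.7 µg/L = 0.0177 mg/L.
Mass balance: 0.219·0.1667 = 0.05266·Cₑ + 0.114·0.0177.
Cₑ = (0.0365 − 0.002018) / 0.05266 = 0.6548 mg/L.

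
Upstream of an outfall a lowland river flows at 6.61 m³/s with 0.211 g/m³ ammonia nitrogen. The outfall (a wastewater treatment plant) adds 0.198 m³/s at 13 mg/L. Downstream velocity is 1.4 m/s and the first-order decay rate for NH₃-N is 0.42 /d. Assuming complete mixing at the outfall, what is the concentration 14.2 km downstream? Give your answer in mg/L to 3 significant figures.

0.555 mg/L

After complete mixing, C₀ = (0.198·13 + 6.61·0.211) / 6.808 = 0.5829 mg/L.
Travel time t = 1.42e+04 m / 1.4 m/s = 1.014e+04 s = 0.1174 d.
C = 0.5829·exp(−0.42·0.1174) = 0.5829·0.9519 = 0.5549 mg/L.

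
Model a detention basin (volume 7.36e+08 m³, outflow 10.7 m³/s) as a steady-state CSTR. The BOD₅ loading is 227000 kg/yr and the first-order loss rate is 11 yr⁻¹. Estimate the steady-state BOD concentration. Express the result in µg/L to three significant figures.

26.9 µg/L

Outflow Q = 10.7 m³/s × 3.156e+07 s/yr = 3.377e+08 m³/yr.
Steady-state CSTR mass balance: W = Q·C + k·V·C, so C = W/(Q + kV).
Q + kV = 3.377e+08 + 11·7.36e+08 = 8.434e+09 m³/yr.
C = 227000/8.434e+09 = 2.692e-05 kg/m³ = 0.02692 mg/L = 26.92 µg/L.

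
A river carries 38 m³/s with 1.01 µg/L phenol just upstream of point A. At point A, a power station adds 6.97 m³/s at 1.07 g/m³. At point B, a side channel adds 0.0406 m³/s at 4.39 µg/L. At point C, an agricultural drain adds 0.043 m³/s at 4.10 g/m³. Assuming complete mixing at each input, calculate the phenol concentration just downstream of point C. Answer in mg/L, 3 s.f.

1.01 µg/L = 0.00101 mg/L.
After input A: C = (38·0.00101 + 6.97·1.07) / 44.97 = 0.1667 mg/L.
4.39 µg/L = 0.00439 mg/L.
After input B: C = (44.97·0.1667 + 0.0406·0.00439) / 45.01 = 0.1665 mg/L.
After input C: C = (45.01·0.1665 + 0.043·4.1) / 45.05 = 0.1703 mg/L.

0.170 mg/L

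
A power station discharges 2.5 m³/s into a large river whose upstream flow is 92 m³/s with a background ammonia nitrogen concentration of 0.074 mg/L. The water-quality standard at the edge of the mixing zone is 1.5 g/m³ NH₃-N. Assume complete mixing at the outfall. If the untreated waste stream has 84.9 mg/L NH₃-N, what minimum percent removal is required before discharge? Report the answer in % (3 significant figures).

Mass balance: 1.5·94.5 = 2.5·Cₑ + 92·0.074.
Cₑ = (141.8 − 6.808) / 2.5 = 53.98 mg/L.
Required removal = 1 − 53.98/84.9 = 36.42 %.

36.4 %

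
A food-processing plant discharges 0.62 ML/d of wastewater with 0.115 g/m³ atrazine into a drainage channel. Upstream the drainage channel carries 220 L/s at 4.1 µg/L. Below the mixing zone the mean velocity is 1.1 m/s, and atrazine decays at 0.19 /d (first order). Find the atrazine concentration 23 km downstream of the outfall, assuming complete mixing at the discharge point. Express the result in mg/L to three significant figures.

0.00726 mg/L

0.62 ML/d = 0.007176 m³/s.
220 L/s = 0.22 m³/s.
4.1 µg/L = 0.0041 mg/L.
After complete mixing, C₀ = (0.007176·0.115 + 0.22·0.0041) / 0.2272 = 0.007603 mg/L.
Travel time t = 2.3e+04 m / 1.1 m/s = 2.091e+04 s = 0.242 d.
C = 0.007603·exp(−0.19·0.242) = 0.007603·0.9551 = 0.007261 mg/L.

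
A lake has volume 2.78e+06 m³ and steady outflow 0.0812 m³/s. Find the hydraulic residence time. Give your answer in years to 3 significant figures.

Q = 0.0812 m³/s × 3.156e+07 s/yr = 2.562e+06 m³/yr.
Hydraulic residence time τ = V/Q = 2.78e+06/2.562e+06 = 1.085 yr.

1.08 yr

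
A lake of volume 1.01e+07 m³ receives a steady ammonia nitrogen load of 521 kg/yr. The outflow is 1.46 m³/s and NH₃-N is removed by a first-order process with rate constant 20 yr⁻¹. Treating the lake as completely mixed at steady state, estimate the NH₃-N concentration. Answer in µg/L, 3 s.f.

2.10 µg/L

Outflow Q = 1.46 m³/s × 3.156e+07 s/yr = 4.607e+07 m³/yr.
Steady-state CSTR mass balance: W = Q·C + k·V·C, so C = W/(Q + kV).
Q + kV = 4.607e+07 + 20·1.01e+07 = 2.481e+08 m³/yr.
C = 521/2.481e+08 = 2.1e-06 kg/m³ = 0.0021 mg/L = 2.1 µg/L.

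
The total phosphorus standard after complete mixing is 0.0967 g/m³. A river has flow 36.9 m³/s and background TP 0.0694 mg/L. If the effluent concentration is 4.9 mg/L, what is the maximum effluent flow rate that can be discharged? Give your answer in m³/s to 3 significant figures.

Mass balance at complete mixing: C_std·(Q_w + Q_r) = Q_w·C_e + Q_r·C_b.
Rearranging, Q_w = Q_r·(C_std − C_b)/(C_e − C_std) = 36.9·(0.0967 − 0.0694) / (4.9 − 0.0967) = 0.2097 m³/s.

0.210 m³/s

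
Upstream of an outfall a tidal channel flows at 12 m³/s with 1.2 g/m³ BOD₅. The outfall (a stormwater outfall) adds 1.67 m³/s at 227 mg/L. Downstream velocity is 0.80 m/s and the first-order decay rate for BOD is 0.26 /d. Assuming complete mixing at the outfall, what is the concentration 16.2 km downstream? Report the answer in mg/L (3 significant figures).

27.1 mg/L

After complete mixing, C₀ = (1.67·227 + 12·1.2) / 13.67 = 28.78 mg/L.
Travel time t = 1.62e+04 m / 0.80 m/s = 2.025e+04 s = 0.2344 d.
C = 28.78·exp(−0.26·0.2344) = 28.78·0.9409 = 27.08 mg/L.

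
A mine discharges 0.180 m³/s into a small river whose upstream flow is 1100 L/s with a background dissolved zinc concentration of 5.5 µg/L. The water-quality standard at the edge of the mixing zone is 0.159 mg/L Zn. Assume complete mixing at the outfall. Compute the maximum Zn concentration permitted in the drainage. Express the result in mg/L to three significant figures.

1.10 mg/L

1100 L/s = 1.1 m³/s.
5.5 µg/L = 0.0055 mg/L.
Mass balance: 0.159·1.28 = 0.18·Cₑ + 1.1·0.0055.
Cₑ = (0.2035 − 0.00605) / 0.18 = 1.097 mg/L.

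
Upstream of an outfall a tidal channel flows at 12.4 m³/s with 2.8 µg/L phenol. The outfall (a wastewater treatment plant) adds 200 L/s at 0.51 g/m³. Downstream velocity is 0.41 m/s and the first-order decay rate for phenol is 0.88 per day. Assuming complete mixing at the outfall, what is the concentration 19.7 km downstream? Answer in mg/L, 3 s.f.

0.00665 mg/L

200 L/s = 0.2 m³/s.
2.8 µg/L = 0.0028 mg/L.
After complete mixing, C₀ = (0.2·0.51 + 12.4·0.0028) / 12.6 = 0.01085 mg/L.
Travel time t = 1.97e+04 m / 0.41 m/s = 4.805e+04 s = 0.5561 d.
C = 0.01085·exp(−0.88·0.5561) = 0.01085·0.613 = 0.006652 mg/L.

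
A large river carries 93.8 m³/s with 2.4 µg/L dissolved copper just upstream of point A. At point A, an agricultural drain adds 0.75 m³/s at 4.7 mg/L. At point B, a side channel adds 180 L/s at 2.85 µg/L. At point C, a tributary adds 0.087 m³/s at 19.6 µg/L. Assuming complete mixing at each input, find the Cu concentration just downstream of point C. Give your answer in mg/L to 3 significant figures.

2.4 µg/L = 0.0024 mg/L.
After input A: C = (93.8·0.0024 + 0.75·4.7) / 94.55 = 0.03966 mg/L.
180 L/s = 0.18 m³/s.
2.85 µg/L = 0.00285 mg/L.
After input B: C = (94.55·0.03966 + 0.18·0.00285) / 94.73 = 0.03959 mg/L.
19.6 µg/L = 0.0196 mg/L.
After input C: C = (94.73·0.03959 + 0.087·0.0196) / 94.82 = 0.03957 mg/L.

0.0396 mg/L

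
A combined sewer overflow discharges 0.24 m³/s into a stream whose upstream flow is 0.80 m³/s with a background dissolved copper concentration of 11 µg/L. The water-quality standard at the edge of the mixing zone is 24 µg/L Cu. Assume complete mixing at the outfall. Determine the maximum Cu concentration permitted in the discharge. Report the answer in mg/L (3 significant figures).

11 µg/L = 0.011 mg/L.
24 µg/L = 0.024 mg/L.
Mass balance: 0.024·1.04 = 0.24·Cₑ + 0.8·0.011.
Cₑ = (0.02496 − 0.0088) / 0.24 = 0.06733 mg/L.

0.0673 mg/L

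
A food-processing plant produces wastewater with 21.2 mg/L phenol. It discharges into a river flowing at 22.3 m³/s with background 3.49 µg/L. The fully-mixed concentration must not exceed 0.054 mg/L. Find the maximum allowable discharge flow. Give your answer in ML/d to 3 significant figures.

4.60 ML/d

3.49 µg/L = 0.00349 mg/L.
Mass balance at complete mixing: C_std·(Q_w + Q_r) = Q_w·C_e + Q_r·C_b.
Rearranging, Q_w = Q_r·(C_std − C_b)/(C_e − C_std) = 22.3·(0.054 − 0.00349) / (21.2 − 0.054) = 0.05327 m³/s.
= 4.602 ML/d.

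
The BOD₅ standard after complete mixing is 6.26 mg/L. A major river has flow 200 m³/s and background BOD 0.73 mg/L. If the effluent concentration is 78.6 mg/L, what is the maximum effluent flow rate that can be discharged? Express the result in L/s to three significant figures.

15300 L/s

Mass balance at complete mixing: C_std·(Q_w + Q_r) = Q_w·C_e + Q_r·C_b.
Rearranging, Q_w = Q_r·(C_std − C_b)/(C_e − C_std) = 200·(6.26 − 0.73) / (78.6 − 6.26) = 15.29 m³/s.
= 1.529e+04 L/s.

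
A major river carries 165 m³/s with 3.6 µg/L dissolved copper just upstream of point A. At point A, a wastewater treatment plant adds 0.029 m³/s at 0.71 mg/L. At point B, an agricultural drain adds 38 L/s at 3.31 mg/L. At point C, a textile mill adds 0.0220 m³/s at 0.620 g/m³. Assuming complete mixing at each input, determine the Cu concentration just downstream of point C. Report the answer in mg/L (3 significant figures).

3.6 µg/L = 0.0036 mg/L.
After input A: C = (165·0.0036 + 0.029·0.71) / 165 = 0.003724 mg/L.
38 L/s = 0.038 m³/s.
After input B: C = (165·0.003724 + 0.038·3.31) / 165.1 = 0.004485 mg/L.
After input C: C = (165.1·0.004485 + 0.022·0.62) / 165.1 = 0.004567 mg/L.

0.00457 mg/L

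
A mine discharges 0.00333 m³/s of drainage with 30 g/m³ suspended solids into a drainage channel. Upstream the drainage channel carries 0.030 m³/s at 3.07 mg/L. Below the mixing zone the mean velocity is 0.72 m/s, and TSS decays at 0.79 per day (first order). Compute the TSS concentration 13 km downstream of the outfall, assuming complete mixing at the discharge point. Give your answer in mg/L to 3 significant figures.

4.88 mg/L

After complete mixing, C₀ = (0.00333·30 + 0.03·3.07) / 0.03333 = 5.761 mg/L.
Travel time t = 1.3e+04 m / 0.72 m/s = 1.806e+04 s = 0.209 d.
C = 5.761·exp(−0.79·0.209) = 5.761·0.8478 = 4.884 mg/L.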